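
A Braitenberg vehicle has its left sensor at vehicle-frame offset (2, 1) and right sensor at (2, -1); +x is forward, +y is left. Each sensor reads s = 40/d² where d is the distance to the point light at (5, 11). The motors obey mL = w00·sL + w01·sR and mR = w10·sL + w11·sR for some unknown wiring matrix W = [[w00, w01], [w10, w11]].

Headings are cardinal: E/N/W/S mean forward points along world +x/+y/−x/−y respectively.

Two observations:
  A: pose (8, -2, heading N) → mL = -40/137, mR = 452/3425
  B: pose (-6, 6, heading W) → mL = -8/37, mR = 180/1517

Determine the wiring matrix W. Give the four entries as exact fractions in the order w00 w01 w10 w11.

obs A: pose=(8,-2,N) → sL=8/25, sR=40/137, mL=-40/137, mR=452/3425
obs B: pose=(-6,6,W) → sL=8/41, sR=8/37, mL=-8/37, mR=180/1517
sensor matrix S = [[8/25, 40/137], [8/41, 8/37]]; det S = 63488/5195725
solve [mL_A; mL_B] = S·[w00; w01] and [mR_A; mR_B] = S·[w10; w11]:
  w00 = 0, w01 = -1, w10 = -1/2, w11 = 1

0 -1 -1/2 1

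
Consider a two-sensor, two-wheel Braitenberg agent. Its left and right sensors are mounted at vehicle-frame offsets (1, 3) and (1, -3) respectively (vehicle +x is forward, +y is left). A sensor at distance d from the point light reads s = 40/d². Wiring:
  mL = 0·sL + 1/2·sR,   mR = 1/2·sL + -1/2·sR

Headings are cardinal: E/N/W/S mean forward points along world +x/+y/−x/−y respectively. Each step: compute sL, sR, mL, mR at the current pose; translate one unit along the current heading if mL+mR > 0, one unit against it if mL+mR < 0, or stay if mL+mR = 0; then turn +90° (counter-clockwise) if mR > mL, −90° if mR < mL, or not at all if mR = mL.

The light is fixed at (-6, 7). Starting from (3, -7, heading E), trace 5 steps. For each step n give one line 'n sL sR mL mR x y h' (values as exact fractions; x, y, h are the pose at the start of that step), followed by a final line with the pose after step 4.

n=0: pose=(3,-7,E); sL=40/221, sR=40/389; mL=20/389, mR=3360/85969; mL+mR=20/221 → advance +1; mR−mL=-1060/85969 → turn -1·90°
n=1: pose=(4,-7,S); sL=20/197, sR=20/137; mL=10/137, mR=-600/26989; mL+mR=10/197 → advance +1; mR−mL=-2570/26989 → turn -1·90°
n=2: pose=(4,-8,W); sL=8/81, sR=8/45; mL=4/45, mR=-16/405; mL+mR=4/81 → advance +1; mR−mL=-52/405 → turn -1·90°
n=3: pose=(3,-8,N); sL=5/29, sR=2/17; mL=1/17, mR=27/986; mL+mR=5/58 → advance +1; mR−mL=-31/986 → turn -1·90°
n=4: pose=(3,-7,E); sL=40/221, sR=40/389; mL=20/389, mR=3360/85969; mL+mR=20/221 → advance +1; mR−mL=-1060/85969 → turn -1·90°

0 40/221 40/389 20/389 3360/85969 3 -7 E
1 20/197 20/137 10/137 -600/26989 4 -7 S
2 8/81 8/45 4/45 -16/405 4 -8 W
3 5/29 2/17 1/17 27/986 3 -8 N
4 40/221 40/389 20/389 3360/85969 3 -7 E
final 4 -7 S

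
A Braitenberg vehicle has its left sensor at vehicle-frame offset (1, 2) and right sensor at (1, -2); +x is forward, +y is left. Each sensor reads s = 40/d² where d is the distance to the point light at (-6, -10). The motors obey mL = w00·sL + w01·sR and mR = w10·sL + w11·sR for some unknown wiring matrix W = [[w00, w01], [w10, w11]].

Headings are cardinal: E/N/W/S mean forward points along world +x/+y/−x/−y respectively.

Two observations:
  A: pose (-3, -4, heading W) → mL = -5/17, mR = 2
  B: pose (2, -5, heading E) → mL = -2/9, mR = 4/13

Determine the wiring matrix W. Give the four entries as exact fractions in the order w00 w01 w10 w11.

obs A: pose=(-3,-4,W) → sL=2, sR=10/17, mL=-5/17, mR=2
obs B: pose=(2,-5,E) → sL=4/13, sR=4/9, mL=-2/9, mR=4/13
sensor matrix S = [[2, 10/17], [4/13, 4/9]]; det S = 1408/1989
solve [mL_A; mL_B] = S·[w00; w01] and [mR_A; mR_B] = S·[w10; w11]:
  w00 = 0, w01 = -1/2, w10 = 1, w11 = 0

0 -1/2 1 0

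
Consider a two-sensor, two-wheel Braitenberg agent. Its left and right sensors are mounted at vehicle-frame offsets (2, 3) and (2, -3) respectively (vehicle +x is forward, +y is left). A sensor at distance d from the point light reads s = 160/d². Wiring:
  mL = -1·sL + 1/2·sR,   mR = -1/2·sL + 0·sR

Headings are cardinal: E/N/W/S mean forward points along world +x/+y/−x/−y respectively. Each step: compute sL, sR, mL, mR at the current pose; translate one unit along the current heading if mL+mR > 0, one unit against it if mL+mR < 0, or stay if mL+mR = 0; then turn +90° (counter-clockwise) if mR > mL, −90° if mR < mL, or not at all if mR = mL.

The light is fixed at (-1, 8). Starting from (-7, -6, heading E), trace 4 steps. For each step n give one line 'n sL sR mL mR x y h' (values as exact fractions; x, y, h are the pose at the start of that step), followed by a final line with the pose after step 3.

n=0: pose=(-7,-6,E); sL=160/137, sR=32/61; mL=-7568/8357, mR=-80/137; mL+mR=-12448/8357 → advance -1; mR−mL=2688/8357 → turn +1·90°
n=1: pose=(-8,-6,N); sL=40/61, sR=1; mL=-19/122, mR=-20/61; mL+mR=-59/122 → advance -1; mR−mL=-21/122 → turn -1·90°
n=2: pose=(-8,-7,E); sL=160/169, sR=160/349; mL=-42320/58981, mR=-80/169; mL+mR=-70240/58981 → advance -1; mR−mL=14400/58981 → turn +1·90°
n=3: pose=(-9,-7,N); sL=16/29, sR=80/97; mL=-392/2813, mR=-8/29; mL+mR=-1168/2813 → advance -1; mR−mL=-384/2813 → turn -1·90°

0 160/137 32/61 -7568/8357 -80/137 -7 -6 E
1 40/61 1 -19/122 -20/61 -8 -6 N
2 160/169 160/349 -42320/58981 -80/169 -8 -7 E
3 16/29 80/97 -392/2813 -8/29 -9 -7 N
final -9 -8 E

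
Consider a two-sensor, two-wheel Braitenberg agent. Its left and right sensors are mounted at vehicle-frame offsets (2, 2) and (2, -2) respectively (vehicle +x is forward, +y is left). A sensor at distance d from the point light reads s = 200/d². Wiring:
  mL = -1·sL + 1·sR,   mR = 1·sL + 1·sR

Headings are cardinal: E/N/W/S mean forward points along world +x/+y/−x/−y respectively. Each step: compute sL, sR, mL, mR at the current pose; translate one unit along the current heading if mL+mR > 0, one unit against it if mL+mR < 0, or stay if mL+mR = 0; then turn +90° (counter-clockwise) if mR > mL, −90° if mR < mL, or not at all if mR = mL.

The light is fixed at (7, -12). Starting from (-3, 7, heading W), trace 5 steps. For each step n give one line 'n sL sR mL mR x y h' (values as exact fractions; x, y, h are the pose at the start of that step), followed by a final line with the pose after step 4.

n=0: pose=(-3,7,W); sL=200/433, sR=40/117; mL=-6080/50661, mR=40720/50661; mL+mR=80/117 → advance +1; mR−mL=400/433 → turn +1·90°
n=1: pose=(-4,7,S); sL=20/37, sR=100/229; mL=-880/8473, mR=8280/8473; mL+mR=200/229 → advance +1; mR−mL=40/37 → turn +1·90°
n=2: pose=(-4,6,E); sL=200/481, sR=200/337; mL=28800/162097, mR=163600/162097; mL+mR=400/337 → advance +1; mR−mL=400/481 → turn +1·90°
n=3: pose=(-3,6,N); sL=25/68, sR=25/58; mL=125/1972, mR=1575/1972; mL+mR=25/29 → advance +1; mR−mL=25/34 → turn +1·90°
n=4: pose=(-3,7,W); sL=200/433, sR=40/117; mL=-6080/50661, mR=40720/50661; mL+mR=80/117 → advance +1; mR−mL=400/433 → turn +1·90°

0 200/433 40/117 -6080/50661 40720/50661 -3 7 W
1 20/37 100/229 -880/8473 8280/8473 -4 7 S
2 200/481 200/337 28800/162097 163600/162097 -4 6 E
3 25/68 25/58 125/1972 1575/1972 -3 6 N
4 200/433 40/117 -6080/50661 40720/50661 -3 7 W
final -4 7 S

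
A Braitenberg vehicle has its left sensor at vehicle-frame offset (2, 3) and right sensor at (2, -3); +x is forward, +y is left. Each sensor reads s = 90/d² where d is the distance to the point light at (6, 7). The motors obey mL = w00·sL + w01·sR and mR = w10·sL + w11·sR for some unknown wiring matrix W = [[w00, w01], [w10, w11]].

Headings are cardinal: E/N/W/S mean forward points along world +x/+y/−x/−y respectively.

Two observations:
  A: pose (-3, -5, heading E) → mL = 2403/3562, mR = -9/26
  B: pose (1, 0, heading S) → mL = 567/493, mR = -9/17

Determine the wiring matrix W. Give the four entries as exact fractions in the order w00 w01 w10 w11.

obs A: pose=(-3,-5,E) → sL=9/13, sR=45/137, mL=2403/3562, mR=-9/26
obs B: pose=(1,0,S) → sL=18/17, sR=18/29, mL=567/493, mR=-9/17
sensor matrix S = [[9/13, 45/137], [18/17, 18/29]]; det S = 71928/878033
solve [mL_A; mL_B] = S·[w00; w01] and [mR_A; mR_B] = S·[w10; w11]:
  w00 = 1/2, w01 = 1, w10 = -1/2, w11 = 0

1/2 1 -1/2 0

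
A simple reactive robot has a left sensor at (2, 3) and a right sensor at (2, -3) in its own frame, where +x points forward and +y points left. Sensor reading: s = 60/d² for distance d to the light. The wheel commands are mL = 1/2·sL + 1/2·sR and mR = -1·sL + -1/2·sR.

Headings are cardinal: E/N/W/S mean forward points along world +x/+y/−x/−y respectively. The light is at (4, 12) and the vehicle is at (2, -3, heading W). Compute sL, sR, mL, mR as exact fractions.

left sensor world pos  = (0, -6); dL² = 340
right sensor world pos = (0, 0); dR² = 160
sL = 60/340 = 3/17
sR = 60/160 = 3/8
mL = 1/2·sL + 1/2·sR = 75/272
mR = -1·sL + -1/2·sR = -99/272

3/17 3/8 75/272 -99/272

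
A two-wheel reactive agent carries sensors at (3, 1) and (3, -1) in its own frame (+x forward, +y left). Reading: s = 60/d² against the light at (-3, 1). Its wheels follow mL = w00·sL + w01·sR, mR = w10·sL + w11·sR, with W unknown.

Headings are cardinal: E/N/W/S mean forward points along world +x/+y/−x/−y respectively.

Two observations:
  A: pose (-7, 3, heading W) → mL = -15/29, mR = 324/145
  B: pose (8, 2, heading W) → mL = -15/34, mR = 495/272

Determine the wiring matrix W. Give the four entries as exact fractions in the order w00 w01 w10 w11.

obs A: pose=(-7,3,W) → sL=6/5, sR=30/29, mL=-15/29, mR=324/145
obs B: pose=(8,2,W) → sL=15/16, sR=15/17, mL=-15/34, mR=495/272
sensor matrix S = [[6/5, 30/29], [15/16, 15/17]]; det S = 351/3944
solve [mL_A; mL_B] = S·[w00; w01] and [mR_A; mR_B] = S·[w10; w11]:
  w00 = 0, w01 = -1/2, w10 = 1, w11 = 1

0 -1/2 1 1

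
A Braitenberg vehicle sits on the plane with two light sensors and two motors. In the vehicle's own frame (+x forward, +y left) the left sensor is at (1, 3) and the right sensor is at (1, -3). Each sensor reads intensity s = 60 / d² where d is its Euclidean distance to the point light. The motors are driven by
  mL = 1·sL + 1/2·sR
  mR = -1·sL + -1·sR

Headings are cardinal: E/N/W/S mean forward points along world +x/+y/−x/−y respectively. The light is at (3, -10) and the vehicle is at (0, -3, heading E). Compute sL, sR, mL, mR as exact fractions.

15/26 3 27/13 -93/26

left sensor world pos  = (1, 0); dL² = 104
right sensor world pos = (1, -6); dR² = 20
sL = 60/104 = 15/26
sR = 60/20 = 3
mL = 1·sL + 1/2·sR = 27/13
mR = -1·sL + -1·sR = -93/26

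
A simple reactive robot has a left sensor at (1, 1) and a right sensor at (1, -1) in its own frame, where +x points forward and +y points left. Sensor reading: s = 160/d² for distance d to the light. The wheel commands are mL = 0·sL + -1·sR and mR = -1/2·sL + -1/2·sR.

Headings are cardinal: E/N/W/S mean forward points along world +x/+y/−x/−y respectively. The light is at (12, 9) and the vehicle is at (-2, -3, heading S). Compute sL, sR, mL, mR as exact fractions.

80/169 80/197 -80/197 -14640/33293

left sensor world pos  = (-1, -4); dL² = 338
right sensor world pos = (-3, -4); dR² = 394
sL = 160/338 = 80/169
sR = 160/394 = 80/197
mL = 0·sL + -1·sR = -80/197
mR = -1/2·sL + -1/2·sR = -14640/33293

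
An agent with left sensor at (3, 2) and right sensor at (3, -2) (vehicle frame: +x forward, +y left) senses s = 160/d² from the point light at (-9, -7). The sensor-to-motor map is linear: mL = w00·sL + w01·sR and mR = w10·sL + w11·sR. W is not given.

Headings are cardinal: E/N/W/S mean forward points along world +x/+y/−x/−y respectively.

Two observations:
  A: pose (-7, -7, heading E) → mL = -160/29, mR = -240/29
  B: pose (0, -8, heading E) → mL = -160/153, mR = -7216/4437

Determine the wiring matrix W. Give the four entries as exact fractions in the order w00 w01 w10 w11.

obs A: pose=(-7,-7,E) → sL=160/29, sR=160/29, mL=-160/29, mR=-240/29
obs B: pose=(0,-8,E) → sL=32/29, sR=160/153, mL=-160/153, mR=-7216/4437
sensor matrix S = [[160/29, 160/29], [32/29, 160/153]]; det S = -40960/128673
solve [mL_A; mL_B] = S·[w00; w01] and [mR_A; mR_B] = S·[w10; w11]:
  w00 = 0, w01 = -1, w10 = -1, w11 = -1/2

0 -1 -1 -1/2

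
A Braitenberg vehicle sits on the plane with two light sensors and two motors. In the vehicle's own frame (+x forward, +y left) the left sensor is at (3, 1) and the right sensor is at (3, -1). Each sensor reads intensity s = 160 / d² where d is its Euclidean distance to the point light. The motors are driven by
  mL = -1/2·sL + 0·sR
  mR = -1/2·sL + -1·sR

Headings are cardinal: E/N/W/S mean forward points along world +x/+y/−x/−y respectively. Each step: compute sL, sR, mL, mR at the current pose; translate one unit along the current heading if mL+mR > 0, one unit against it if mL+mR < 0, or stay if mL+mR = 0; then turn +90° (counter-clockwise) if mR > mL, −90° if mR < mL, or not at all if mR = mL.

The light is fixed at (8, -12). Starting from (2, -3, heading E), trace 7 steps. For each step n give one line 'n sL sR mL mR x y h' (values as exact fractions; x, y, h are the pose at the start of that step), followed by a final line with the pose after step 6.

n=0: pose=(2,-3,E); sL=160/109, sR=160/73; mL=-80/109, mR=-23280/7957; mL+mR=-29120/7957 → advance -1; mR−mL=-160/73 → turn -1·90°
n=1: pose=(1,-3,S); sL=20/9, sR=8/5; mL=-10/9, mR=-122/45; mL+mR=-172/45 → advance -1; mR−mL=-8/5 → turn -1·90°
n=2: pose=(1,-2,W); sL=160/181, sR=160/221; mL=-80/181, mR=-46640/40001; mL+mR=-64320/40001 → advance -1; mR−mL=-160/221 → turn -1·90°
n=3: pose=(2,-2,N); sL=80/109, sR=80/97; mL=-40/109, mR=-12600/10573; mL+mR=-16480/10573 → advance -1; mR−mL=-80/97 → turn -1·90°
n=4: pose=(2,-3,E); sL=160/109, sR=160/73; mL=-80/109, mR=-23280/7957; mL+mR=-29120/7957 → advance -1; mR−mL=-160/73 → turn -1·90°
n=5: pose=(1,-3,S); sL=20/9, sR=8/5; mL=-10/9, mR=-122/45; mL+mR=-172/45 → advance -1; mR−mL=-8/5 → turn -1·90°
n=6: pose=(1,-2,W); sL=160/181, sR=160/221; mL=-80/181, mR=-46640/40001; mL+mR=-64320/40001 → advance -1; mR−mL=-160/221 → turn -1·90°

0 160/109 160/73 -80/109 -23280/7957 2 -3 E
1 20/9 8/5 -10/9 -122/45 1 -3 S
2 160/181 160/221 -80/181 -46640/40001 1 -2 W
3 80/109 80/97 -40/109 -12600/10573 2 -2 N
4 160/109 160/73 -80/109 -23280/7957 2 -3 E
5 20/9 8/5 -10/9 -122/45 1 -3 S
6 160/181 160/221 -80/181 -46640/40001 1 -2 W
final 2 -2 N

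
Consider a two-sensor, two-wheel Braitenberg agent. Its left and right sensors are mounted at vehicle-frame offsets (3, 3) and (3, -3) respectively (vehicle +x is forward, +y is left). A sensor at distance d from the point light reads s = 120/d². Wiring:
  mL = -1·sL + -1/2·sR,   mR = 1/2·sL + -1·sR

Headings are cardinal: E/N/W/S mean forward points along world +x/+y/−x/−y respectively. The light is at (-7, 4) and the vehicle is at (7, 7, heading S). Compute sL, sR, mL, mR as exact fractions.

120/289 120/121 -31860/34969 -27420/34969

left sensor world pos  = (10, 4); dL² = 289
right sensor world pos = (4, 4); dR² = 121
sL = 120/289 = 120/289
sR = 120/121 = 120/121
mL = -1·sL + -1/2·sR = -31860/34969
mR = 1/2·sL + -1·sR = -27420/34969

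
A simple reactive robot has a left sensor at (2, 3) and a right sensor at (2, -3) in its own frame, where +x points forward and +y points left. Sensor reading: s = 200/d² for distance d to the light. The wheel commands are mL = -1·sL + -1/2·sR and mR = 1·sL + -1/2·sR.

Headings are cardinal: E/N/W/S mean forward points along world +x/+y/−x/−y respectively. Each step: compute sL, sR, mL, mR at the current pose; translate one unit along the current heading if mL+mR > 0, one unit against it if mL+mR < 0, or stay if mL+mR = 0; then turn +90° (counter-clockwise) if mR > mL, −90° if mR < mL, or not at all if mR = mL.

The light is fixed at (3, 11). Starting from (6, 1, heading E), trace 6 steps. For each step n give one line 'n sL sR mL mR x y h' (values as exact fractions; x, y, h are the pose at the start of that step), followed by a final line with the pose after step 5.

0 100/37 100/97 -11550/3589 7850/3589 6 1 E
1 40/13 200/89 -4860/1157 2260/1157 5 1 N
2 50/49 25/8 -2025/784 -425/784 5 0 W
3 40/41 200/169 -10860/6929 2660/6929 6 0 S
4 100/37 100/97 -11550/3589 7850/3589 6 1 E
5 40/13 200/89 -4860/1157 2260/1157 5 1 N
final 5 0 W

n=0: pose=(6,1,E); sL=100/37, sR=100/97; mL=-11550/3589, mR=7850/3589; mL+mR=-100/97 → advance -1; mR−mL=200/37 → turn +1·90°
n=1: pose=(5,1,N); sL=40/13, sR=200/89; mL=-4860/1157, mR=2260/1157; mL+mR=-200/89 → advance -1; mR−mL=80/13 → turn +1·90°
n=2: pose=(5,0,W); sL=50/49, sR=25/8; mL=-2025/784, mR=-425/784; mL+mR=-25/8 → advance -1; mR−mL=100/49 → turn +1·90°
n=3: pose=(6,0,S); sL=40/41, sR=200/169; mL=-10860/6929, mR=2660/6929; mL+mR=-200/169 → advance -1; mR−mL=80/41 → turn +1·90°
n=4: pose=(6,1,E); sL=100/37, sR=100/97; mL=-11550/3589, mR=7850/3589; mL+mR=-100/97 → advance -1; mR−mL=200/37 → turn +1·90°
n=5: pose=(5,1,N); sL=40/13, sR=200/89; mL=-4860/1157, mR=2260/1157; mL+mR=-200/89 → advance -1; mR−mL=80/13 → turn +1·90°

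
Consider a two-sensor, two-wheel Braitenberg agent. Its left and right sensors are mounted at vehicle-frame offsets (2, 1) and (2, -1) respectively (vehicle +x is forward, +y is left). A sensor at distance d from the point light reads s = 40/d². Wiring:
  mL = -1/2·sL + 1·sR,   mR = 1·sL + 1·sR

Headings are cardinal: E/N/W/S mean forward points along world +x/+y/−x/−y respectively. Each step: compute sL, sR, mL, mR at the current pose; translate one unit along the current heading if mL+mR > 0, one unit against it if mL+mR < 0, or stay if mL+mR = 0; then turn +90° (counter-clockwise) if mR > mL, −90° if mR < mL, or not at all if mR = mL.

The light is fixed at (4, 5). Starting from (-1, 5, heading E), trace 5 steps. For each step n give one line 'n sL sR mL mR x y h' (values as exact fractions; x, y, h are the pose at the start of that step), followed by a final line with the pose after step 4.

n=0: pose=(-1,5,E); sL=4, sR=4; mL=2, mR=8; mL+mR=10 → advance +1; mR−mL=6 → turn +1·90°
n=1: pose=(0,5,N); sL=40/29, sR=40/13; mL=900/377, mR=1680/377; mL+mR=2580/377 → advance +1; mR−mL=60/29 → turn +1·90°
n=2: pose=(0,6,W); sL=10/9, sR=1; mL=4/9, mR=19/9; mL+mR=23/9 → advance +1; mR−mL=5/3 → turn +1·90°
n=3: pose=(-1,6,S); sL=40/17, sR=40/37; mL=-60/629, mR=2160/629; mL+mR=2100/629 → advance +1; mR−mL=60/17 → turn +1·90°
n=4: pose=(-1,5,E); sL=4, sR=4; mL=2, mR=8; mL+mR=10 → advance +1; mR−mL=6 → turn +1·90°

0 4 4 2 8 -1 5 E
1 40/29 40/13 900/377 1680/377 0 5 N
2 10/9 1 4/9 19/9 0 6 W
3 40/17 40/37 -60/629 2160/629 -1 6 S
4 4 4 2 8 -1 5 E
final 0 5 N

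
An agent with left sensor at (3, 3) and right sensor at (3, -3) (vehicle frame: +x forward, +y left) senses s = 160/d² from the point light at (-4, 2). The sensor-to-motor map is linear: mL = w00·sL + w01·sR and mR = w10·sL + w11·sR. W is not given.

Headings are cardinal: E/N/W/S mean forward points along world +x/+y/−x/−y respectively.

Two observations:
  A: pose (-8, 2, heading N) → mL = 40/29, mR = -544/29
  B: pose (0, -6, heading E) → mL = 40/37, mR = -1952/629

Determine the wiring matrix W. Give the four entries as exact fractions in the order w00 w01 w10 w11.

1/2 0 -1 -1

obs A: pose=(-8,2,N) → sL=80/29, sR=16, mL=40/29, mR=-544/29
obs B: pose=(0,-6,E) → sL=80/37, sR=16/17, mL=40/37, mR=-1952/629
sensor matrix S = [[80/29, 16], [80/37, 16/17]]; det S = -583680/18241
solve [mL_A; mL_B] = S·[w00; w01] and [mR_A; mR_B] = S·[w10; w11]:
  w00 = 1/2, w01 = 0, w10 = -1, w11 = -1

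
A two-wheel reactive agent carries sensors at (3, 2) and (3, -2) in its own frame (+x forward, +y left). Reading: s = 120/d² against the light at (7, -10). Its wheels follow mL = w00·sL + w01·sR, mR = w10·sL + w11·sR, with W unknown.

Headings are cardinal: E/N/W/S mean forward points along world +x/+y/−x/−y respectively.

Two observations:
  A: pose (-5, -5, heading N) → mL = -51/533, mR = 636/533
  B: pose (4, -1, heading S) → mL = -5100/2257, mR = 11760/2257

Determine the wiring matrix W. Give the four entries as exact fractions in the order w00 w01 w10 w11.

-1 1/2 1 1

obs A: pose=(-5,-5,N) → sL=6/13, sR=30/41, mL=-51/533, mR=636/533
obs B: pose=(4,-1,S) → sL=120/37, sR=120/61, mL=-5100/2257, mR=11760/2257
sensor matrix S = [[6/13, 30/41], [120/37, 120/61]]; det S = -1762560/1202981
solve [mL_A; mL_B] = S·[w00; w01] and [mR_A; mR_B] = S·[w10; w11]:
  w00 = -1, w01 = 1/2, w10 = 1, w11 = 1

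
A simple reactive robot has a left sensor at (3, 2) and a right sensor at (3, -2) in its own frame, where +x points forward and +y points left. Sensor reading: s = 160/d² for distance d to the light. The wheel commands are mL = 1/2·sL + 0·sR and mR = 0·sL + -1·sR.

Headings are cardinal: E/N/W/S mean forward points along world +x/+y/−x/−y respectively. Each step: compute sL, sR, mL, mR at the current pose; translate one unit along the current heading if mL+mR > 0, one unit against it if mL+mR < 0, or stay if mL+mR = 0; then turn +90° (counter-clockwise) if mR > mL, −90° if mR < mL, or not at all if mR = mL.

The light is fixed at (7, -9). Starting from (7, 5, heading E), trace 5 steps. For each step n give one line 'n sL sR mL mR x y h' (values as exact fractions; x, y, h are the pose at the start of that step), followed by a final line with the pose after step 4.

0 32/53 160/153 16/53 -160/153 7 5 E
1 80/61 16/13 40/61 -16/13 6 5 S
2 32/37 32/61 16/37 -32/61 6 6 W
3 20/41 20/41 10/41 -20/41 7 6 N
4 32/53 160/153 16/53 -160/153 7 5 E
final 6 5 S

n=0: pose=(7,5,E); sL=32/53, sR=160/153; mL=16/53, mR=-160/153; mL+mR=-6032/8109 → advance -1; mR−mL=-10928/8109 → turn -1·90°
n=1: pose=(6,5,S); sL=80/61, sR=16/13; mL=40/61, mR=-16/13; mL+mR=-456/793 → advance -1; mR−mL=-1496/793 → turn -1·90°
n=2: pose=(6,6,W); sL=32/37, sR=32/61; mL=16/37, mR=-32/61; mL+mR=-208/2257 → advance -1; mR−mL=-2160/2257 → turn -1·90°
n=3: pose=(7,6,N); sL=20/41, sR=20/41; mL=10/41, mR=-20/41; mL+mR=-10/41 → advance -1; mR−mL=-30/41 → turn -1·90°
n=4: pose=(7,5,E); sL=32/53, sR=160/153; mL=16/53, mR=-160/153; mL+mR=-6032/8109 → advance -1; mR−mL=-10928/8109 → turn -1·90°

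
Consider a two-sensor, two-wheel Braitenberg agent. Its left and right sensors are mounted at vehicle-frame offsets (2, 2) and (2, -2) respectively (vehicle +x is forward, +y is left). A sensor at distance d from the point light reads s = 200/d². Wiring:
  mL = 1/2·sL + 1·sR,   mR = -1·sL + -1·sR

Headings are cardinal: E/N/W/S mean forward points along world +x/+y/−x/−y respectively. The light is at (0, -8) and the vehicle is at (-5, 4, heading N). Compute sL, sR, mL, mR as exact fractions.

40/49 40/41 2780/2009 -3600/2009

left sensor world pos  = (-7, 6); dL² = 245
right sensor world pos = (-3, 6); dR² = 205
sL = 200/245 = 40/49
sR = 200/205 = 40/41
mL = 1/2·sL + 1·sR = 2780/2009
mR = -1·sL + -1·sR = -3600/2009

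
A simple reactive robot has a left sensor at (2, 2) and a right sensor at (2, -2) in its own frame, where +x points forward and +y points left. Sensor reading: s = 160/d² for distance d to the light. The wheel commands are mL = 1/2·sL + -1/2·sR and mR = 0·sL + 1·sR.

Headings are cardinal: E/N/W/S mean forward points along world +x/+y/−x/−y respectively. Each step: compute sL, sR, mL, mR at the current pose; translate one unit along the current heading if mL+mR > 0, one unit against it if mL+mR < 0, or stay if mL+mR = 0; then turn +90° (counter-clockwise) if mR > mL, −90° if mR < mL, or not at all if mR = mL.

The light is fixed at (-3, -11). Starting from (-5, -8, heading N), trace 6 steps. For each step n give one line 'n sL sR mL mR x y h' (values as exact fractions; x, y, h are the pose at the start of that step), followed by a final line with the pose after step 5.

n=0: pose=(-5,-8,N); sL=160/41, sR=32/5; mL=-256/205, mR=32/5; mL+mR=1056/205 → advance +1; mR−mL=1568/205 → turn +1·90°
n=1: pose=(-5,-7,W); sL=8, sR=40/13; mL=32/13, mR=40/13; mL+mR=72/13 → advance +1; mR−mL=8/13 → turn +1·90°
n=2: pose=(-6,-7,S); sL=32, sR=160/29; mL=384/29, mR=160/29; mL+mR=544/29 → advance +1; mR−mL=-224/29 → turn -1·90°
n=3: pose=(-6,-8,W); sL=80/13, sR=16/5; mL=96/65, mR=16/5; mL+mR=304/65 → advance +1; mR−mL=112/65 → turn +1·90°
n=4: pose=(-7,-8,S); sL=32, sR=160/37; mL=512/37, mR=160/37; mL+mR=672/37 → advance +1; mR−mL=-352/37 → turn -1·90°
n=5: pose=(-7,-9,W); sL=40/9, sR=40/13; mL=80/117, mR=40/13; mL+mR=440/117 → advance +1; mR−mL=280/117 → turn +1·90°

0 160/41 32/5 -256/205 32/5 -5 -8 N
1 8 40/13 32/13 40/13 -5 -7 W
2 32 160/29 384/29 160/29 -6 -7 S
3 80/13 16/5 96/65 16/5 -6 -8 W
4 32 160/37 512/37 160/37 -7 -8 S
5 40/9 40/13 80/117 40/13 -7 -9 W
final -8 -9 S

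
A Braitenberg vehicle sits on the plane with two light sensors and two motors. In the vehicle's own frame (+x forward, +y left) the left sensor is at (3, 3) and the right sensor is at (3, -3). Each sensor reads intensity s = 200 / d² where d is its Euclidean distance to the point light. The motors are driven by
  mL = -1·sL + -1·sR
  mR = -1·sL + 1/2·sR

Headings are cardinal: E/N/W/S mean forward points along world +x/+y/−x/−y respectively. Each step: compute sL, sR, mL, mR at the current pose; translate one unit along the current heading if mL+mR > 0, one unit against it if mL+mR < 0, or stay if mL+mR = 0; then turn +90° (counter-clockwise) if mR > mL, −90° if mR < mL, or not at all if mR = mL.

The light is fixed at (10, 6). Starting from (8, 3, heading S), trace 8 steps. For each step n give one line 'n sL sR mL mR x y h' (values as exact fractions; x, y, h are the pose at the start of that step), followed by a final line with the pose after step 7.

0 200/37 200/61 -19600/2257 -8500/2257 8 3 S
1 100 100/13 -1400/13 -1250/13 8 4 E
2 200/37 200 -7600/37 3500/37 7 4 N
3 25/9 50/9 -25/3 0 7 3 W
4 200/37 200/61 -19600/2257 -8500/2257 8 3 S
5 100 100/13 -1400/13 -1250/13 8 4 E
6 200/37 200 -7600/37 3500/37 7 4 N
7 25/9 50/9 -25/3 0 7 3 W
final 8 3 S

n=0: pose=(8,3,S); sL=200/37, sR=200/61; mL=-19600/2257, mR=-8500/2257; mL+mR=-28100/2257 → advance -1; mR−mL=300/61 → turn +1·90°
n=1: pose=(8,4,E); sL=100, sR=100/13; mL=-1400/13, mR=-1250/13; mL+mR=-2650/13 → advance -1; mR−mL=150/13 → turn +1·90°
n=2: pose=(7,4,N); sL=200/37, sR=200; mL=-7600/37, mR=3500/37; mL+mR=-4100/37 → advance -1; mR−mL=300 → turn +1·90°
n=3: pose=(7,3,W); sL=25/9, sR=50/9; mL=-25/3, mR=0; mL+mR=-25/3 → advance -1; mR−mL=25/3 → turn +1·90°
n=4: pose=(8,3,S); sL=200/37, sR=200/61; mL=-19600/2257, mR=-8500/2257; mL+mR=-28100/2257 → advance -1; mR−mL=300/61 → turn +1·90°
n=5: pose=(8,4,E); sL=100, sR=100/13; mL=-1400/13, mR=-1250/13; mL+mR=-2650/13 → advance -1; mR−mL=150/13 → turn +1·90°
n=6: pose=(7,4,N); sL=200/37, sR=200; mL=-7600/37, mR=3500/37; mL+mR=-4100/37 → advance -1; mR−mL=300 → turn +1·90°
n=7: pose=(7,3,W); sL=25/9, sR=50/9; mL=-25/3, mR=0; mL+mR=-25/3 → advance -1; mR−mL=25/3 → turn +1·90°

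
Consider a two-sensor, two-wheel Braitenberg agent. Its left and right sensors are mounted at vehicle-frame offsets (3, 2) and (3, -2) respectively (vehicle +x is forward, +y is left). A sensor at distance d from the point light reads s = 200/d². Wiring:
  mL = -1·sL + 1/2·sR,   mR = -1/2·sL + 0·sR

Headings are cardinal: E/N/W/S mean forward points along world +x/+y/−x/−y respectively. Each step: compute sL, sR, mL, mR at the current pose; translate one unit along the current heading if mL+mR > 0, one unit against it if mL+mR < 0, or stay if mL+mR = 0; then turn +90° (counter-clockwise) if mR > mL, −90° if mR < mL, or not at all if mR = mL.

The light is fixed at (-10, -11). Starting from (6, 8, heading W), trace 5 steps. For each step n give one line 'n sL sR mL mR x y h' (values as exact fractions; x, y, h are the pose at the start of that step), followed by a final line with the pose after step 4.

n=0: pose=(6,8,W); sL=100/229, sR=20/61; mL=-3810/13969, mR=-50/229; mL+mR=-6860/13969 → advance -1; mR−mL=760/13969 → turn +1·90°
n=1: pose=(7,8,S); sL=200/617, sR=200/481; mL=-34500/296777, mR=-100/617; mL+mR=-82600/296777 → advance -1; mR−mL=-13600/296777 → turn -1·90°
n=2: pose=(7,9,W); sL=5/13, sR=5/17; mL=-105/442, mR=-5/26; mL+mR=-95/221 → advance -1; mR−mL=10/221 → turn +1·90°
n=3: pose=(8,9,S); sL=200/689, sR=40/109; mL=-8020/75101, mR=-100/689; mL+mR=-18920/75101 → advance -1; mR−mL=-2880/75101 → turn -1·90°
n=4: pose=(8,10,W); sL=100/293, sR=100/377; mL=-23050/110461, mR=-50/293; mL+mR=-41900/110461 → advance -1; mR−mL=4200/110461 → turn +1·90°

0 100/229 20/61 -3810/13969 -50/229 6 8 W
1 200/617 200/481 -34500/296777 -100/617 7 8 S
2 5/13 5/17 -105/442 -5/26 7 9 W
3 200/689 40/109 -8020/75101 -100/689 8 9 S
4 100/293 100/377 -23050/110461 -50/293 8 10 W
final 9 10 S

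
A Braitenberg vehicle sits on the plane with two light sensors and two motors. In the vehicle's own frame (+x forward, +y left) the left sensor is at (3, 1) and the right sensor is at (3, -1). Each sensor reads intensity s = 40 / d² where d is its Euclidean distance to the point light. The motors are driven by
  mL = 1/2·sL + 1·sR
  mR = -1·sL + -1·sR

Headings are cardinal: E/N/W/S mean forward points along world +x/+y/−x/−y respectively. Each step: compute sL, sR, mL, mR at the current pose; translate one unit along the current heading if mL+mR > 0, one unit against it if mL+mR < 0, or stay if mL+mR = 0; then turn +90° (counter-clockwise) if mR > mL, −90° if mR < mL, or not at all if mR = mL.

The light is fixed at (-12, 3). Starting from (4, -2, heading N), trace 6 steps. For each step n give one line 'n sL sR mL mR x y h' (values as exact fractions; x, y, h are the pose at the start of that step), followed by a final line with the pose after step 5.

0 40/229 40/293 15020/67097 -20880/67097 4 -2 N
1 20/193 4/41 1182/7913 -1592/7913 4 -3 E
2 40/337 40/277 19020/93349 -24560/93349 3 -3 S
3 2/9 1/4 13/36 -17/36 3 -2 W
4 40/229 40/293 15020/67097 -20880/67097 4 -2 N
5 20/193 4/41 1182/7913 -1592/7913 4 -3 E
final 3 -3 S

n=0: pose=(4,-2,N); sL=40/229, sR=40/293; mL=15020/67097, mR=-20880/67097; mL+mR=-20/229 → advance -1; mR−mL=-35900/67097 → turn -1·90°
n=1: pose=(4,-3,E); sL=20/193, sR=4/41; mL=1182/7913, mR=-1592/7913; mL+mR=-10/193 → advance -1; mR−mL=-2774/7913 → turn -1·90°
n=2: pose=(3,-3,S); sL=40/337, sR=40/277; mL=19020/93349, mR=-24560/93349; mL+mR=-20/337 → advance -1; mR−mL=-43580/93349 → turn -1·90°
n=3: pose=(3,-2,W); sL=2/9, sR=1/4; mL=13/36, mR=-17/36; mL+mR=-1/9 → advance -1; mR−mL=-5/6 → turn -1·90°
n=4: pose=(4,-2,N); sL=40/229, sR=40/293; mL=15020/67097, mR=-20880/67097; mL+mR=-20/229 → advance -1; mR−mL=-35900/67097 → turn -1·90°
n=5: pose=(4,-3,E); sL=20/193, sR=4/41; mL=1182/7913, mR=-1592/7913; mL+mR=-10/193 → advance -1; mR−mL=-2774/7913 → turn -1·90°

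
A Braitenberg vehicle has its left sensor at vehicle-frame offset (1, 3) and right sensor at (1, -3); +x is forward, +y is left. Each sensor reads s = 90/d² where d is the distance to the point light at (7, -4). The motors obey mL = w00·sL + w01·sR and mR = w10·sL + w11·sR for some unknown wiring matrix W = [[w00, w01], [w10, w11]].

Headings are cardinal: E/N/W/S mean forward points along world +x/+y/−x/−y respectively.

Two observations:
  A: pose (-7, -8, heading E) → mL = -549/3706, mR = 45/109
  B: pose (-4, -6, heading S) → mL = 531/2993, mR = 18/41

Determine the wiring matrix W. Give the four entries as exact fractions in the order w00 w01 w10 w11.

1/2 -1 0 1

obs A: pose=(-7,-8,E) → sL=9/17, sR=45/109, mL=-549/3706, mR=45/109
obs B: pose=(-4,-6,S) → sL=90/73, sR=18/41, mL=531/2993, mR=18/41
sensor matrix S = [[9/17, 45/109], [90/73, 18/41]]; det S = -1533816/5546029
solve [mL_A; mL_B] = S·[w00; w01] and [mR_A; mR_B] = S·[w10; w11]:
  w00 = 1/2, w01 = -1, w10 = 0, w11 = 1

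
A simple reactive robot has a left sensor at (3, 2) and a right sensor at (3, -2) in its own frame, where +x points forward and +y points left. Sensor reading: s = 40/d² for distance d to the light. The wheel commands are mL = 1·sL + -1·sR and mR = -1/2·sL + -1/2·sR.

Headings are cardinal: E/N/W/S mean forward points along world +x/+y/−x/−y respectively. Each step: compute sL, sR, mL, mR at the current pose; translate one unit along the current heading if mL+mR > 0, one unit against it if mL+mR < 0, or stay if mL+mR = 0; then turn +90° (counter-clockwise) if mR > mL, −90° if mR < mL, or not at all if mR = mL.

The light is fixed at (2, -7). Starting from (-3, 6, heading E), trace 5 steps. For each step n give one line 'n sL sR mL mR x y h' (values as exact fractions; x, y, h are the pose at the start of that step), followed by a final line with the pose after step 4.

0 40/229 8/25 -832/5725 -1416/5725 -3 6 E
1 10/29 10/41 120/1189 -350/1189 -4 6 S
2 8/45 40/337 896/15165 -2248/15165 -4 7 W
3 20/169 20/149 -400/25181 -3180/25181 -3 7 N
4 40/229 8/25 -832/5725 -1416/5725 -3 6 E
final -4 6 S

n=0: pose=(-3,6,E); sL=40/229, sR=8/25; mL=-832/5725, mR=-1416/5725; mL+mR=-2248/5725 → advance -1; mR−mL=-584/5725 → turn -1·90°
n=1: pose=(-4,6,S); sL=10/29, sR=10/41; mL=120/1189, mR=-350/1189; mL+mR=-230/1189 → advance -1; mR−mL=-470/1189 → turn -1·90°
n=2: pose=(-4,7,W); sL=8/45, sR=40/337; mL=896/15165, mR=-2248/15165; mL+mR=-1352/15165 → advance -1; mR−mL=-1048/5055 → turn -1·90°
n=3: pose=(-3,7,N); sL=20/169, sR=20/149; mL=-400/25181, mR=-3180/25181; mL+mR=-3580/25181 → advance -1; mR−mL=-2780/25181 → turn -1·90°
n=4: pose=(-3,6,E); sL=40/229, sR=8/25; mL=-832/5725, mR=-1416/5725; mL+mR=-2248/5725 → advance -1; mR−mL=-584/5725 → turn -1·90°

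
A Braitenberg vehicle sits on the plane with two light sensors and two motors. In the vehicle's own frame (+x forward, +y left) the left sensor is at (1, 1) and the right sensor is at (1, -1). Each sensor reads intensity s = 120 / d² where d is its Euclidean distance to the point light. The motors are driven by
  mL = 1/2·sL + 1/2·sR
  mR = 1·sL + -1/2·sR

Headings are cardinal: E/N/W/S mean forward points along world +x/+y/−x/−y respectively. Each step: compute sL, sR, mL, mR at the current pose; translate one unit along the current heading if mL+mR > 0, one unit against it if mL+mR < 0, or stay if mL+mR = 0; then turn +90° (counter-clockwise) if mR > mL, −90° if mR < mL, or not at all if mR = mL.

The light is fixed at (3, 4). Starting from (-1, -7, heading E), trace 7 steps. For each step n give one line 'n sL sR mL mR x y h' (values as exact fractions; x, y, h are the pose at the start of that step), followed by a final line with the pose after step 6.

n=0: pose=(-1,-7,E); sL=120/109, sR=40/51; mL=5240/5559, mR=3940/5559; mL+mR=180/109 → advance +1; mR−mL=-1300/5559 → turn -1·90°
n=1: pose=(0,-7,S); sL=30/37, sR=3/4; mL=231/296, mR=129/296; mL+mR=45/37 → advance +1; mR−mL=-51/148 → turn -1·90°
n=2: pose=(0,-8,W); sL=24/37, sR=120/137; mL=3864/5069, mR=1068/5069; mL+mR=36/37 → advance +1; mR−mL=-2796/5069 → turn -1·90°
n=3: pose=(-1,-8,N); sL=60/73, sR=12/13; mL=828/949, mR=342/949; mL+mR=90/73 → advance +1; mR−mL=-486/949 → turn -1·90°
n=4: pose=(-1,-7,E); sL=120/109, sR=40/51; mL=5240/5559, mR=3940/5559; mL+mR=180/109 → advance +1; mR−mL=-1300/5559 → turn -1·90°
n=5: pose=(0,-7,S); sL=30/37, sR=3/4; mL=231/296, mR=129/296; mL+mR=45/37 → advance +1; mR−mL=-51/148 → turn -1·90°
n=6: pose=(0,-8,W); sL=24/37, sR=120/137; mL=3864/5069, mR=1068/5069; mL+mR=36/37 → advance +1; mR−mL=-2796/5069 → turn -1·90°

0 120/109 40/51 5240/5559 3940/5559 -1 -7 E
1 30/37 3/4 231/296 129/296 0 -7 S
2 24/37 120/137 3864/5069 1068/5069 0 -8 W
3 60/73 12/13 828/949 342/949 -1 -8 N
4 120/109 40/51 5240/5559 3940/5559 -1 -7 E
5 30/37 3/4 231/296 129/296 0 -7 S
6 24/37 120/137 3864/5069 1068/5069 0 -8 W
final -1 -8 N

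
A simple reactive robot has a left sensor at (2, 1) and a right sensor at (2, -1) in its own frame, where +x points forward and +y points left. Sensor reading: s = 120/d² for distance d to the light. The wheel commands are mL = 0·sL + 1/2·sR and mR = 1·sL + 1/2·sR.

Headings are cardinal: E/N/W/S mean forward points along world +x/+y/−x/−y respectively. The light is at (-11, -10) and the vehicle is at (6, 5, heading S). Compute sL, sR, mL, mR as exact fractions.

left sensor world pos  = (7, 3); dL² = 493
right sensor world pos = (5, 3); dR² = 425
sL = 120/493 = 120/493
sR = 120/425 = 24/85
mL = 0·sL + 1/2·sR = 12/85
mR = 1·sL + 1/2·sR = 948/2465

120/493 24/85 12/85 948/2465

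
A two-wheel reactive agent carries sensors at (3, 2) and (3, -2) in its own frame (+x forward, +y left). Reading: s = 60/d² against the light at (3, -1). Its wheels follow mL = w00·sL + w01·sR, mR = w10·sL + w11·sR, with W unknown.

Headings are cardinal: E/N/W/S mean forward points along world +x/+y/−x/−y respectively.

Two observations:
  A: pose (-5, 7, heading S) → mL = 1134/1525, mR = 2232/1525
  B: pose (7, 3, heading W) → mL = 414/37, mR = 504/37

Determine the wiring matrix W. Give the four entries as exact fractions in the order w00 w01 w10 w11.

1 -1/2 1 1

obs A: pose=(-5,7,S) → sL=60/61, sR=12/25, mL=1134/1525, mR=2232/1525
obs B: pose=(7,3,W) → sL=12, sR=60/37, mL=414/37, mR=504/37
sensor matrix S = [[60/61, 12/25], [12, 60/37]]; det S = -235008/56425
solve [mL_A; mL_B] = S·[w00; w01] and [mR_A; mR_B] = S·[w10; w11]:
  w00 = 1, w01 = -1/2, w10 = 1, w11 = 1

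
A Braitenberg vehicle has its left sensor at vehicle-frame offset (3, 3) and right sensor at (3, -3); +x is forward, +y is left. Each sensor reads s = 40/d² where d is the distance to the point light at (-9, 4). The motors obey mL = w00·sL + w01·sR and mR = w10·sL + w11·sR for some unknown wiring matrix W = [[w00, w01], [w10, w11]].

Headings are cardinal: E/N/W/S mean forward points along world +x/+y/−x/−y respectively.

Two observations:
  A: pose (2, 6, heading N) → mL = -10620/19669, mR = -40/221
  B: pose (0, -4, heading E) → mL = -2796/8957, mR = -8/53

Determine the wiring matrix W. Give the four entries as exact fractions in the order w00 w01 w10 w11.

-1 -1/2 0 -1

obs A: pose=(2,6,N) → sL=40/89, sR=40/221, mL=-10620/19669, mR=-40/221
obs B: pose=(0,-4,E) → sL=40/169, sR=8/53, mL=-2796/8957, mR=-8/53
sensor matrix S = [[40/89, 40/221], [40/169, 8/53]]; det S = 4404480/176175233
solve [mL_A; mL_B] = S·[w00; w01] and [mR_A; mR_B] = S·[w10; w11]:
  w00 = -1, w01 = -1/2, w10 = 0, w11 = -1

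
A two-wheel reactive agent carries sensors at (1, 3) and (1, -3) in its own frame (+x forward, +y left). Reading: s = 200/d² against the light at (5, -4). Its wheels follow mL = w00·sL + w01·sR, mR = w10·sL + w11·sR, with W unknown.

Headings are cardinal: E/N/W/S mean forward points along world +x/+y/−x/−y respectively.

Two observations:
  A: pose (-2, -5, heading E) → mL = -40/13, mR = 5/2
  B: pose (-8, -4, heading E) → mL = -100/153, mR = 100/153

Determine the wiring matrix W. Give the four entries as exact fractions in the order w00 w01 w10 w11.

-1 1/2 1/2 0

obs A: pose=(-2,-5,E) → sL=5, sR=50/13, mL=-40/13, mR=5/2
obs B: pose=(-8,-4,E) → sL=200/153, sR=200/153, mL=-100/153, mR=100/153
sensor matrix S = [[5, 50/13], [200/153, 200/153]]; det S = 1000/663
solve [mL_A; mL_B] = S·[w00; w01] and [mR_A; mR_B] = S·[w10; w11]:
  w00 = -1, w01 = 1/2, w10 = 1/2, w11 = 0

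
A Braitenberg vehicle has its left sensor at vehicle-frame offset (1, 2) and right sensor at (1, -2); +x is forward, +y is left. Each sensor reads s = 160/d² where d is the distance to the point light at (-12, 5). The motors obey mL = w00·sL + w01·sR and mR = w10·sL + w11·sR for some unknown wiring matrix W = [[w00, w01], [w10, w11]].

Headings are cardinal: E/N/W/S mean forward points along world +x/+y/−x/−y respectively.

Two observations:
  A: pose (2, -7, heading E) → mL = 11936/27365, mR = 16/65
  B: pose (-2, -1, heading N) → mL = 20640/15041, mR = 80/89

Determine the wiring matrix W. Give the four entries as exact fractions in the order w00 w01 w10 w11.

obs A: pose=(2,-7,E) → sL=32/65, sR=160/421, mL=11936/27365, mR=16/65
obs B: pose=(-2,-1,N) → sL=160/89, sR=160/169, mL=20640/15041, mR=80/89
sensor matrix S = [[32/65, 160/421], [160/89, 160/169]]; det S = -17874944/82319393
solve [mL_A; mL_B] = S·[w00; w01] and [mR_A; mR_B] = S·[w10; w11]:
  w00 = 1/2, w01 = 1/2, w10 = 1/2, w11 = 0

1/2 1/2 1/2 0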